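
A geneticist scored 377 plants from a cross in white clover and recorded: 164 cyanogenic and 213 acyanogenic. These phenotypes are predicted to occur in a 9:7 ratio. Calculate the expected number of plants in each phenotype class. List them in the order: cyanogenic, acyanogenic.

212.0625, 164.9375

Total ratio parts = 16. Expected numbers out of 377:
  cyanogenic: 377 × 9/16 = 212.0625
  acyanogenic: 377 × 7/16 = 164.9375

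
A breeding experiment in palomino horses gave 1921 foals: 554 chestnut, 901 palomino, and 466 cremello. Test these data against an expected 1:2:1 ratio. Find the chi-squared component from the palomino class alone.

Under the 1:2:1 hypothesis (Σ ratio = 4, N = 1921):
  chestnut: 1921 × 1/4 = 480.25
  palomino: 1921 × 2/4 = 960.5
  cremello: 1921 × 1/4 = 480.25
Contribution of palomino: (901 − 960.5)² / 960.5 = 3.6858

3.686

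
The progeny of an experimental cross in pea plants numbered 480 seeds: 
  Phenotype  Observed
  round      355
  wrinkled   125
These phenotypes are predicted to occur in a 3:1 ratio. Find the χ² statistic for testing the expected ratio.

Total ratio parts = 4. Expected numbers out of 480:
  round: 480 × 3/4 = 360
  wrinkled: 480 × 1/4 = 120
χ² = Σ (O − E)² / E
  round: (355 − 360)² / 360 = 0.0694
  wrinkled: (125 − 120)² / 120 = 0.2083
χ² = 0.0694 + 0.2083 = 0.2777 ≈ 0.278

0.278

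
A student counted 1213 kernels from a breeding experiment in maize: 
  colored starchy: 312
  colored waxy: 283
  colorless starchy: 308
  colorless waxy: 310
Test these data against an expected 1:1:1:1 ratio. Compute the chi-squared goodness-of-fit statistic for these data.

1.829

Expected counts for N = 1213 under a 1:1:1:1 ratio (total parts = 4):
  colored starchy: 1213 × 1/4 = 303.25
  colored waxy: 1213 × 1/4 = 303.25
  colorless starchy: 1213 × 1/4 = 303.25
  colorless waxy: 1213 × 1/4 = 303.25
χ² = Σ (O − E)² / E
  colored starchy: (312 − 303.25)² / 303.25 = 0.2525
  colored waxy: (283 − 303.25)² / 303.25 = 1.3522
  colorless starchy: (308 − 303.25)² / 303.25 = 0.0744
  colorless waxy: (310 − 303.25)² / 303.25 = 0.1502
χ² = 0.2525 + 1.3522 + 0.0744 + 0.1502 = 1.8293 ≈ 1.829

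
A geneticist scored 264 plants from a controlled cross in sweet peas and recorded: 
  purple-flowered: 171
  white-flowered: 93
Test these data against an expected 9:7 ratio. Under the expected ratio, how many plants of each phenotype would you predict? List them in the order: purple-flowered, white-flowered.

148.5, 115.5

Total ratio parts = 16. Expected numbers out of 264:
  purple-flowered: 264 × 9/16 = 148.5
  white-flowered: 264 × 7/16 = 115.5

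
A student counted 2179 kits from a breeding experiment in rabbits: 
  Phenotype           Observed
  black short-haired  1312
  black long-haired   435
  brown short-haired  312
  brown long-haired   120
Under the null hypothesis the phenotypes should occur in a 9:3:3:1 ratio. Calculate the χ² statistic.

32.535

Expected counts for N = 2179 under a 9:3:3:1 ratio (total parts = 16):
  black short-haired: 2179 × 9/16 = 1225.6875
  black long-haired: 2179 × 3/16 = 408.5625
  brown short-haired: 2179 × 3/16 = 408.5625
  brown long-haired: 2179 × 1/16 = 136.1875
χ² = Σ (O − E)² / E
  black short-haired: (1312 − 1225.6875)² / 1225.6875 = 6.0781
  black long-haired: (435 − 408.5625)² / 408.5625 = 1.7107
  brown short-haired: (312 − 408.5625)² / 408.5625 = 22.8223
  brown long-haired: (120 − 136.1875)² / 136.1875 = 1.9241
χ² = 6.0781 + 1.7107 + 22.8223 + 1.9241 = 32.5352 ≈ 32.535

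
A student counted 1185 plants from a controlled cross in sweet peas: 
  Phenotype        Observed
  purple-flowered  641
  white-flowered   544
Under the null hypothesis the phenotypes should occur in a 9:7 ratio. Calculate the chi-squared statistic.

2.241

The 9:7 ratio has 16 parts, so with N = 1185 the expected counts are:
  purple-flowered: 1185 × 9/16 = 666.5625
  white-flowered: 1185 × 7/16 = 518.4375
χ² = Σ (O − E)² / E
  purple-flowered: (641 − 666.5625)² / 666.5625 = 0.9803
  white-flowered: (544 − 518.4375)² / 518.4375 = 1.2604
χ² = 0.9803 + 1.2604 = 2.2407 ≈ 2.241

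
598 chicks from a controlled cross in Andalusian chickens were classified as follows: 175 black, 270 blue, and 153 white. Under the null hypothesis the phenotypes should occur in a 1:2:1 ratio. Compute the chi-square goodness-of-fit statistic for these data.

The 1:2:1 ratio has 4 parts, so with N = 598 the expected counts are:
  black: 598 × 1/4 = 149.5
  blue: 598 × 2/4 = 299
  white: 598 × 1/4 = 149.5
χ² = Σ (O − E)² / E
  black: (175 − 149.5)² / 149.5 = 4.3495
  blue: (270 − 299)² / 299 = 2.8127
  white: (153 − 149.5)² / 149.5 = 0.0819
χ² = 4.3495 + 2.8127 + 0.0819 = 7.2441 ≈ 7.244

7.244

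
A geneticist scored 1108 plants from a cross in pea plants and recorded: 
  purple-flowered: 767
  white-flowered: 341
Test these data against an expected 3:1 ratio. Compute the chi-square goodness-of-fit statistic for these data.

Total ratio parts = 4. Expected numbers out of 1108:
  purple-flowered: 1108 × 3/4 = 831
  white-flowered: 1108 × 1/4 = 277
χ² = Σ (O − E)² / E
  purple-flowered: (767 − 831)² / 831 = 4.9290
  white-flowered: (341 − 277)² / 277 = 14.7870
χ² = 4.9290 + 14.7870 = 19.716

19.716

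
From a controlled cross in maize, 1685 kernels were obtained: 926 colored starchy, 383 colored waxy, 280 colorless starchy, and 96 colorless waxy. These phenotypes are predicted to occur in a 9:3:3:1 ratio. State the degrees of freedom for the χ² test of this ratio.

3

A goodness-of-fit test with 4 phenotype classes has df = 4 − 1 = 3.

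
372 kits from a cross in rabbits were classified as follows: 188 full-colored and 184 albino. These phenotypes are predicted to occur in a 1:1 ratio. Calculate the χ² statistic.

0.043

The 1:1 ratio has 2 parts, so with N = 372 the expected counts are:
  full-colored: 372 × 1/2 = 186
  albino: 372 × 1/2 = 186
χ² = Σ (O − E)² / E
  full-colored: (188 − 186)² / 186 = 0.0215
  albino: (184 − 186)² / 186 = 0.0215
χ² = 0.0215 + 0.0215 = 0.043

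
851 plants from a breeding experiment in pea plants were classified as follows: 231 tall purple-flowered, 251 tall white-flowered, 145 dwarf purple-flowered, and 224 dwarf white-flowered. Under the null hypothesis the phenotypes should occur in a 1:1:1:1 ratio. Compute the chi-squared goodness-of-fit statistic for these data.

Expected counts for N = 851 under a 1:1:1:1 ratio (total parts = 4):
  tall purple-flowered: 851 × 1/4 = 212.75
  tall white-flowered: 851 × 1/4 = 212.75
  dwarf purple-flowered: 851 × 1/4 = 212.75
  dwarf white-flowered: 851 × 1/4 = 212.75
χ² = Σ (O − E)² / E
  tall purple-flowered: (231 − 212.75)² / 212.75 = 1.5655
  tall white-flowered: (251 − 212.75)² / 212.75 = 6.8769
  dwarf purple-flowered: (145 − 212.75)² / 212.75 = 21.5749
  dwarf white-flowered: (224 − 212.75)² / 212.75 = 0.5949
χ² = 1.5655 + 6.8769 + 21.5749 + 0.5949 = 30.6122 ≈ 30.612

30.612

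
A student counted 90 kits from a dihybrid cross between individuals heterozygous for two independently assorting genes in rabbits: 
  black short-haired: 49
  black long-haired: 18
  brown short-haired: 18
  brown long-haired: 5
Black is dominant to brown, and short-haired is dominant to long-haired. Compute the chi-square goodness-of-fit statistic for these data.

0.272

A dihybrid F₂ with independent assortment and complete dominance at both loci gives a 9:3:3:1 phenotypic ratio.
The 9:3:3:1 ratio has 16 parts, so with N = 90 the expected counts are:
  black short-haired: 90 × 9/16 = 50.625
  black long-haired: 90 × 3/16 = 16.875
  brown short-haired: 90 × 3/16 = 16.875
  brown long-haired: 90 × 1/16 = 5.625
χ² = Σ (O − E)² / E
  black short-haired: (49 − 50.625)² / 50.625 = 0.0522
  black long-haired: (18 − 16.875)² / 16.875 = 0.0750
  brown short-haired: (18 − 16.875)² / 16.875 = 0.0750
  brown long-haired: (5 − 5.625)² / 5.625 = 0.0694
χ² = 0.0522 + 0.0750 + 0.0750 + 0.0694 = 0.2716 ≈ 0.272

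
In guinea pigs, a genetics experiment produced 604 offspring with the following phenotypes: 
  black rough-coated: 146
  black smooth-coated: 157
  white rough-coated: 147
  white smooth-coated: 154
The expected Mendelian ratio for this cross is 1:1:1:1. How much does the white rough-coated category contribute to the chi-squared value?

0.106

The 1:1:1:1 ratio has 4 parts, so with N = 604 the expected counts are:
  black rough-coated: 604 × 1/4 = 151
  black smooth-coated: 604 × 1/4 = 151
  white rough-coated: 604 × 1/4 = 151
  white smooth-coated: 604 × 1/4 = 151
Contribution of white rough-coated: (147 − 151)² / 151 = 0.1060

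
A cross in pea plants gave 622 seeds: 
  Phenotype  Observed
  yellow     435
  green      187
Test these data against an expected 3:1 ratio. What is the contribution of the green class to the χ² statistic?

Total ratio parts = 4. Expected numbers out of 622:
  yellow: 622 × 3/4 = 466.5
  green: 622 × 1/4 = 155.5
Contribution of green: (187 − 155.5)² / 155.5 = 6.3810

6.381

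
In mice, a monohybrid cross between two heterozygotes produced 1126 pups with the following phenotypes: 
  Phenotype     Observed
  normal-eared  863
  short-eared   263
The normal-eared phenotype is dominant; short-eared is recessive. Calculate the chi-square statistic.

1.621

For a monohybrid cross between heterozygotes with complete dominance, the expected phenotypic ratio is 3:1.
Under the 3:1 hypothesis (Σ ratio = 4, N = 1126):
  normal-eared: 1126 × 3/4 = 844.5
  short-eared: 1126 × 1/4 = 281.5
χ² = Σ (O − E)² / E
  normal-eared: (863 − 844.5)² / 844.5 = 0.4053
  short-eared: (263 − 281.5)² / 281.5 = 1.2158
χ² = 0.4053 + 1.2158 = 1.6211 ≈ 1.621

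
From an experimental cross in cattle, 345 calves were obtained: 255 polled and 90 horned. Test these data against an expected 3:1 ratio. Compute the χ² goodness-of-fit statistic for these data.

0.217

Expected counts for N = 345 under a 3:1 ratio (total parts = 4):
  polled: 345 × 3/4 = 258.75
  horned: 345 × 1/4 = 86.25
χ² = Σ (O − E)² / E
  polled: (255 − 258.75)² / 258.75 = 0.0543
  horned: (90 − 86.25)² / 86.25 = 0.1630
χ² = 0.0543 + 0.1630 = 0.2173 ≈ 0.217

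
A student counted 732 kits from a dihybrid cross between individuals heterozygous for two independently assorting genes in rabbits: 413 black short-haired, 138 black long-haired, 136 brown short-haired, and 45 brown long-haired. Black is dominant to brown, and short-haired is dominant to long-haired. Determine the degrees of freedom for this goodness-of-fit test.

3

A dihybrid F₂ with independent assortment and complete dominance at both loci gives a 9:3:3:1 phenotypic ratio.
A goodness-of-fit test with 4 phenotype classes has df = 4 − 1 = 3.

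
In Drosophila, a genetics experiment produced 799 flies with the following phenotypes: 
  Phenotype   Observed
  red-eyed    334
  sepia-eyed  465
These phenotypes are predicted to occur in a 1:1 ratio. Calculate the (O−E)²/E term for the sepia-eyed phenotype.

Expected counts for N = 799 under a 1:1 ratio (total parts = 2):
  red-eyed: 799 × 1/2 = 399.5
  sepia-eyed: 799 × 1/2 = 399.5
Contribution of sepia-eyed: (465 − 399.5)² / 399.5 = 10.7390

10.739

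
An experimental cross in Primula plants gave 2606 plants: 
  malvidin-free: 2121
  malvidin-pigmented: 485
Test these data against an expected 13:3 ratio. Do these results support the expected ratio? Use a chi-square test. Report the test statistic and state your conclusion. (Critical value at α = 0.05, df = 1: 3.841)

0.033; consistent

Under the 13:3 hypothesis (Σ ratio = 16, N = 2606):
  malvidin-free: 2606 × 13/16 = 2117.375
  malvidin-pigmented: 2606 × 3/16 = 488.625
χ² = Σ (O − E)² / E
  malvidin-free: (2121 − 2117.375)² / 2117.375 = 0.0062
  malvidin-pigmented: (485 − 488.625)² / 488.625 = 0.0269
χ² = 0.0062 + 0.0269 = 0.0331 ≈ 0.033
Degrees of freedom = 2 − 1 = 1; critical value at α = 0.05 is 3.841.
Since 0.033 < 3.841, we fail to reject the null hypothesis — the data are consistent with the 13:3 ratio.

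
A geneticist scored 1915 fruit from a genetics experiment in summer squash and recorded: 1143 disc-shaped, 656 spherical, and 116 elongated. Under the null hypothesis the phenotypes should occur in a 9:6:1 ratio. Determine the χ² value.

9.509

Total ratio parts = 16. Expected numbers out of 1915:
  disc-shaped: 1915 × 9/16 = 1077.1875
  spherical: 1915 × 6/16 = 718.125
  elongated: 1915 × 1/16 = 119.6875
χ² = Σ (O − E)² / E
  disc-shaped: (1143 − 1077.1875)² / 1077.1875 = 4.0209
  spherical: (656 − 718.125)² / 718.125 = 5.3744
  elongated: (116 − 119.6875)² / 119.6875 = 0.1136
χ² = 4.0209 + 5.3744 + 0.1136 = 9.5089 ≈ 9.509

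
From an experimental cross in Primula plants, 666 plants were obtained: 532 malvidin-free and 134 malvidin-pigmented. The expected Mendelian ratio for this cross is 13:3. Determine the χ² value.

The 13:3 ratio has 16 parts, so with N = 666 the expected counts are:
  malvidin-free: 666 × 13/16 = 541.125
  malvidin-pigmented: 666 × 3/16 = 124.875
χ² = Σ (O − E)² / E
  malvidin-free: (532 − 541.125)² / 541.125 = 0.1539
  malvidin-pigmented: (134 − 124.875)² / 124.875 = 0.6668
χ² = 0.1539 + 0.6668 = 0.8207 ≈ 0.821

0.821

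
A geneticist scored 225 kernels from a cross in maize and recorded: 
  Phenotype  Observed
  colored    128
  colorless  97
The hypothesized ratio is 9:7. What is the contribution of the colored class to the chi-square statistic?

Under the 9:7 hypothesis (Σ ratio = 16, N = 225):
  colored: 225 × 9/16 = 126.5625
  colorless: 225 × 7/16 = 98.4375
Contribution of colored: (128 − 126.5625)² / 126.5625 = 0.0163

0.016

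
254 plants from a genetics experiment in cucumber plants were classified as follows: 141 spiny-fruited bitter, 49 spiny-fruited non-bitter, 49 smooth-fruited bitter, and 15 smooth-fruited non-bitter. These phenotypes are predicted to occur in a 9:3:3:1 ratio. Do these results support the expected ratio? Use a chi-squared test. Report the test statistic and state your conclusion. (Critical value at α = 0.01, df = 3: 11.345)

Under the 9:3:3:1 hypothesis (Σ ratio = 16, N = 254):
  spiny-fruited bitter: 254 × 9/16 = 142.875
  spiny-fruited non-bitter: 254 × 3/16 = 47.625
  smooth-fruited bitter: 254 × 3/16 = 47.625
  smooth-fruited non-bitter: 254 × 1/16 = 15.875
χ² = Σ (O − E)² / E
  spiny-fruited bitter: (141 − 142.875)² / 142.875 = 0.0246
  spiny-fruited non-bitter: (49 − 47.625)² / 47.625 = 0.0397
  smooth-fruited bitter: (49 − 47.625)² / 47.625 = 0.0397
  smooth-fruited non-bitter: (15 − 15.875)² / 15.875 = 0.0482
χ² = 0.0246 + 0.0397 + 0.0397 + 0.0482 = 0.1522 ≈ 0.152
Degrees of freedom = 4 − 1 = 3; critical value at α = 0.01 is 11.345.
Since 0.152 < 11.345, we fail to reject the null hypothesis — the data are consistent with the 9:3:3:1 ratio.

0.152; consistent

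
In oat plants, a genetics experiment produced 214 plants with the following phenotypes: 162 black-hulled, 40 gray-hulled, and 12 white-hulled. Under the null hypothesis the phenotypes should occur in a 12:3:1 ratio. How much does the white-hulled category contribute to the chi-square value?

0.141

Under the 12:3:1 hypothesis (Σ ratio = 16, N = 214):
  black-hulled: 214 × 12/16 = 160.5
  gray-hulled: 214 × 3/16 = 40.125
  white-hulled: 214 × 1/16 = 13.375
Contribution of white-hulled: (12 − 13.375)² / 13.375 = 0.1414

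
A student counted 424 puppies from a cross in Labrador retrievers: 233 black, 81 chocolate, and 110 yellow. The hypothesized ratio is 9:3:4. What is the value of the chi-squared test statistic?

0.306

The 9:3:4 ratio has 16 parts, so with N = 424 the expected counts are:
  black: 424 × 9/16 = 238.5
  chocolate: 424 × 3/16 = 79.5
  yellow: 424 × 4/16 = 106
χ² = Σ (O − E)² / E
  black: (233 − 238.5)² / 238.5 = 0.1268
  chocolate: (81 − 79.5)² / 79.5 = 0.0283
  yellow: (110 − 106)² / 106 = 0.1509
χ² = 0.1268 + 0.0283 + 0.1509 = 0.306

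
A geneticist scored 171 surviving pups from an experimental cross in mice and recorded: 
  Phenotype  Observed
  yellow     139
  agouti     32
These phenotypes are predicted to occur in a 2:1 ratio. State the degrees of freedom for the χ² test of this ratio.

A goodness-of-fit test with 2 phenotype classes has df = 2 − 1 = 1.

1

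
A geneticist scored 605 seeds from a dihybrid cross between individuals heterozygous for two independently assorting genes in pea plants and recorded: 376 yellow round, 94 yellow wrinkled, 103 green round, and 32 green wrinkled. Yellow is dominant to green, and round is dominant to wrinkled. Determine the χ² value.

8.927

A dihybrid F₂ with independent assortment and complete dominance at both loci gives a 9:3:3:1 phenotypic ratio.
Expected counts for N = 605 under a 9:3:3:1 ratio (total parts = 16):
  yellow round: 605 × 9/16 = 340.3125
  yellow wrinkled: 605 × 3/16 = 113.4375
  green round: 605 × 3/16 = 113.4375
  green wrinkled: 605 × 1/16 = 37.8125
χ² = Σ (O − E)² / E
  yellow round: (376 − 340.3125)² / 340.3125 = 3.7424
  yellow wrinkled: (94 − 113.4375)² / 113.4375 = 3.3306
  green round: (103 − 113.4375)² / 113.4375 = 0.9604
  green wrinkled: (32 − 37.8125)² / 37.8125 = 0.8935
χ² = 3.7424 + 3.3306 + 0.9604 + 0.8935 = 8.9269 ≈ 8.927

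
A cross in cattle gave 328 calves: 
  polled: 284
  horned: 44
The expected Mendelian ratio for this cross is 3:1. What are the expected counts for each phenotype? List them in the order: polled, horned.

246, 82

Expected counts for N = 328 under a 3:1 ratio (total parts = 4):
  polled: 328 × 3/4 = 246
  horned: 328 × 1/4 = 82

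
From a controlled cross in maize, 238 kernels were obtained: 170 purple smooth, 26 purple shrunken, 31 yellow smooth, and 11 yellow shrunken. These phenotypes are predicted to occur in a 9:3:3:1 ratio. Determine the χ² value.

The 9:3:3:1 ratio has 16 parts, so with N = 238 the expected counts are:
  purple smooth: 238 × 9/16 = 133.875
  purple shrunken: 238 × 3/16 = 44.625
  yellow smooth: 238 × 3/16 = 44.625
  yellow shrunken: 238 × 1/16 = 14.875
χ² = Σ (O − E)² / E
  purple smooth: (170 − 133.875)² / 133.875 = 9.7480
  purple shrunken: (26 − 44.625)² / 44.625 = 7.7735
  yellow smooth: (31 − 44.625)² / 44.625 = 4.1600
  yellow shrunken: (11 − 14.875)² / 14.875 = 1.0095
χ² = 9.7480 + 7.7735 + 4.1600 + 1.0095 = 22.691

22.691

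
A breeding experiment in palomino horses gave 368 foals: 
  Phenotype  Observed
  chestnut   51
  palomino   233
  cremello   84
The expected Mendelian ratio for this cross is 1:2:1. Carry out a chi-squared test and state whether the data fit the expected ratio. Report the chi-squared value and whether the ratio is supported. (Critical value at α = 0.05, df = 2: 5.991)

32.016; not consistent

Expected counts for N = 368 under a 1:2:1 ratio (total parts = 4):
  chestnut: 368 × 1/4 = 92
  palomino: 368 × 2/4 = 184
  cremello: 368 × 1/4 = 92
χ² = Σ (O − E)² / E
  chestnut: (51 − 92)² / 92 = 18.2717
  palomino: (233 − 184)² / 184 = 13.0489
  cremello: (84 − 92)² / 92 = 0.6957
χ² = 18.2717 + 13.0489 + 0.6957 = 32.0163 ≈ 32.016
Degrees of freedom = 3 − 1 = 2; critical value at α = 0.05 is 5.991.
Since 32.016 > 5.991, we reject the null hypothesis — the data do not fit the 1:2:1 ratio.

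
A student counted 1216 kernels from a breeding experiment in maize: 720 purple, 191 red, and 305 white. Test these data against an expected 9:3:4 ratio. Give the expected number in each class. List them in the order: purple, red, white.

Expected counts for N = 1216 under a 9:3:4 ratio (total parts = 16):
  purple: 1216 × 9/16 = 684
  red: 1216 × 3/16 = 228
  white: 1216 × 4/16 = 304

684, 228, 304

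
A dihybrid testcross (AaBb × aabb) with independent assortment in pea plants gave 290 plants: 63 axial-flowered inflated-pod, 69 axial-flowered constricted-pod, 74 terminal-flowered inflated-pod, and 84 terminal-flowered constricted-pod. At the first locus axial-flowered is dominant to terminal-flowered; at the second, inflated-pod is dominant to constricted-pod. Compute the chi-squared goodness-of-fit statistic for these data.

3.269

A dihybrid testcross with independent assortment gives a 1:1:1:1 ratio.
The 1:1:1:1 ratio has 4 parts, so with N = 290 the expected counts are:
  axial-flowered inflated-pod: 290 × 1/4 = 72.5
  axial-flowered constricted-pod: 290 × 1/4 = 72.5
  terminal-flowered inflated-pod: 290 × 1/4 = 72.5
  terminal-flowered constricted-pod: 290 × 1/4 = 72.5
χ² = Σ (O − E)² / E
  axial-flowered inflated-pod: (63 − 72.5)² / 72.5 = 1.2448
  axial-flowered constricted-pod: (69 − 72.5)² / 72.5 = 0.1690
  terminal-flowered inflated-pod: (74 − 72.5)² / 72.5 = 0.0310
  terminal-flowered constricted-pod: (84 − 72.5)² / 72.5 = 1.8241
χ² = 1.2448 + 0.1690 + 0.0310 + 1.8241 = 3.2689 ≈ 3.269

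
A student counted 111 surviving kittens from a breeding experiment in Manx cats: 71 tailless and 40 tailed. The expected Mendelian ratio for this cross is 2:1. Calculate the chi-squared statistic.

0.365

The 2:1 ratio has 3 parts, so with N = 111 the expected counts are:
  tailless: 111 × 2/3 = 74
  tailed: 111 × 1/3 = 37
χ² = Σ (O − E)² / E
  tailless: (71 − 74)² / 74 = 0.1216
  tailed: (40 − 37)² / 37 = 0.2432
χ² = 0.1216 + 0.2432 = 0.3648 ≈ 0.365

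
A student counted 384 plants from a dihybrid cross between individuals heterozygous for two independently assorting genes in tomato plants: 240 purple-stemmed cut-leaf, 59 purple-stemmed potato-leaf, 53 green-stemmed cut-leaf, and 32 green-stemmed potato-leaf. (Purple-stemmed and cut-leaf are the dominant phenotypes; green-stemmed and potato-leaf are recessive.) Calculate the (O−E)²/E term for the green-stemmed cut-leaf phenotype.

A dihybrid F₂ with independent assortment and complete dominance at both loci gives a 9:3:3:1 phenotypic ratio.
Total ratio parts = 16. Expected numbers out of 384:
  purple-stemmed cut-leaf: 384 × 9/16 = 216
  purple-stemmed potato-leaf: 384 × 3/16 = 72
  green-stemmed cut-leaf: 384 × 3/16 = 72
  green-stemmed potato-leaf: 384 × 1/16 = 24
Contribution of green-stemmed cut-leaf: (53 − 72)² / 72 = 5.0139

5.014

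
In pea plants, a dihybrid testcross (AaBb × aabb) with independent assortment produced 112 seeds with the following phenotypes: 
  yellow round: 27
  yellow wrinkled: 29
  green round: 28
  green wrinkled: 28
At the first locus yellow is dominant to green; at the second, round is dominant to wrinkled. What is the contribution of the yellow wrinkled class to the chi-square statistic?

A dihybrid testcross with independent assortment gives a 1:1:1:1 ratio.
Expected counts for N = 112 under a 1:1:1:1 ratio (total parts = 4):
  yellow round: 112 × 1/4 = 28
  yellow wrinkled: 112 × 1/4 = 28
  green round: 112 × 1/4 = 28
  green wrinkled: 112 × 1/4 = 28
Contribution of yellow wrinkled: (29 − 28)² / 28 = 0.0357

0.036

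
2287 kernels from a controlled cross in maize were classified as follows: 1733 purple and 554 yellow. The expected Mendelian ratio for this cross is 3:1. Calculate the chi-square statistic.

0.735

Expected counts for N = 2287 under a 3:1 ratio (total parts = 4):
  purple: 2287 × 3/4 = 1715.25
  yellow: 2287 × 1/4 = 571.75
χ² = Σ (O − E)² / E
  purple: (1733 − 1715.25)² / 1715.25 = 0.1837
  yellow: (554 − 571.75)² / 571.75 = 0.5510
χ² = 0.1837 + 0.5510 = 0.7347 ≈ 0.735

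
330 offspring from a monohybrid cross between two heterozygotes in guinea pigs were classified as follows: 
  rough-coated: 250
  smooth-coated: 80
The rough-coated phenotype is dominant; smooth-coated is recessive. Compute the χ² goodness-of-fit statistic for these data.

0.101

For a monohybrid cross between heterozygotes with complete dominance, the expected phenotypic ratio is 3:1.
Expected counts for N = 330 under a 3:1 ratio (total parts = 4):
  rough-coated: 330 × 3/4 = 247.5
  smooth-coated: 330 × 1/4 = 82.5
χ² = Σ (O − E)² / E
  rough-coated: (250 − 247.5)² / 247.5 = 0.0253
  smooth-coated: (80 − 82.5)² / 82.5 = 0.0758
χ² = 0.0253 + 0.0758 = 0.1011 ≈ 0.101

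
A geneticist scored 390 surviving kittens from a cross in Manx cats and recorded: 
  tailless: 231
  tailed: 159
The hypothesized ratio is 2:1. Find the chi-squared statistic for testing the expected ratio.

Total ratio parts = 3. Expected numbers out of 390:
  tailless: 390 × 2/3 = 260
  tailed: 390 × 1/3 = 130
χ² = Σ (O − E)² / E
  tailless: (231 − 260)² / 260 = 3.2346
  tailed: (159 − 130)² / 130 = 6.4692
χ² = 3.2346 + 6.4692 = 9.7038 ≈ 9.704

9.704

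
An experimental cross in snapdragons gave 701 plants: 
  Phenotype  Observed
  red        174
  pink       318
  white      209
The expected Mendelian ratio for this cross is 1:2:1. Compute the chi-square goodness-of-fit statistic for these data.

Total ratio parts = 4. Expected numbers out of 701:
  red: 701 × 1/4 = 175.25
  pink: 701 × 2/4 = 350.5
  white: 701 × 1/4 = 175.25
χ² = Σ (O − E)² / E
  red: (174 − 175.25)² / 175.25 = 0.0089
  pink: (318 − 350.5)² / 350.5 = 3.0136
  white: (209 − 175.25)² / 175.25 = 6.4996
χ² = 0.0089 + 3.0136 + 6.4996 = 9.5221 ≈ 9.522

9.522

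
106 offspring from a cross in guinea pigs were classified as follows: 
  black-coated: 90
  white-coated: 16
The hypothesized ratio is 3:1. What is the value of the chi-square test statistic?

The 3:1 ratio has 4 parts, so with N = 106 the expected counts are:
  black-coated: 106 × 3/4 = 79.5
  white-coated: 106 × 1/4 = 26.5
χ² = Σ (O − E)² / E
  black-coated: (90 − 79.5)² / 79.5 = 1.3868
  white-coated: (16 − 26.5)² / 26.5 = 4.1604
χ² = 1.3868 + 4.1604 = 5.5472 ≈ 5.547

5.547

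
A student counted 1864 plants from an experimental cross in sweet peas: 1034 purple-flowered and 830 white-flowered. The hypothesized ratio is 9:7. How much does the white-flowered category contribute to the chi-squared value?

Expected counts for N = 1864 under a 9:7 ratio (total parts = 16):
  purple-flowered: 1864 × 9/16 = 1048.5
  white-flowered: 1864 × 7/16 = 815.5
Contribution of white-flowered: (830 − 815.5)² / 815.5 = 0.2578

0.258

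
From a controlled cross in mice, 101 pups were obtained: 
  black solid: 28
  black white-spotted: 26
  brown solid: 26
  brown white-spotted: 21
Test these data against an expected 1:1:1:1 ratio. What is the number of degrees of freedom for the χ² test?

3

A goodness-of-fit test with 4 phenotype classes has df = 4 − 1 = 3.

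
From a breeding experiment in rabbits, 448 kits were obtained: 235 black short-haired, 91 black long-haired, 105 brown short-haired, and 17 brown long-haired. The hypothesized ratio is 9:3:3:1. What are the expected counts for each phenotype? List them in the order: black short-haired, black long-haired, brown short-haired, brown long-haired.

252, 84, 84, 28

Total ratio parts = 16. Expected numbers out of 448:
  black short-haired: 448 × 9/16 = 252
  black long-haired: 448 × 3/16 = 84
  brown short-haired: 448 × 3/16 = 84
  brown long-haired: 448 × 1/16 = 28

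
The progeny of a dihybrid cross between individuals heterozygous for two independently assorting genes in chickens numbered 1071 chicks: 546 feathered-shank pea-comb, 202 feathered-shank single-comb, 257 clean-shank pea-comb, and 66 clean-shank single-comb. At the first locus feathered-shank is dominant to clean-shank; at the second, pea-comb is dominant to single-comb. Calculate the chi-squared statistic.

A dihybrid F₂ with independent assortment and complete dominance at both loci gives a 9:3:3:1 phenotypic ratio.
Total ratio parts = 16. Expected numbers out of 1071:
  feathered-shank pea-comb: 1071 × 9/16 = 602.4375
  feathered-shank single-comb: 1071 × 3/16 = 200.8125
  clean-shank pea-comb: 1071 × 3/16 = 200.8125
  clean-shank single-comb: 1071 × 1/16 = 66.9375
χ² = Σ (O − E)² / E
  feathered-shank pea-comb: (546 − 602.4375)² / 602.4375 = 5.2872
  feathered-shank single-comb: (202 − 200.8125)² / 200.8125 = 0.0070
  clean-shank pea-comb: (257 − 200.8125)² / 200.8125 = 15.7213
  clean-shank single-comb: (66 − 66.9375)² / 66.9375 = 0.0131
χ² = 5.2872 + 0.0070 + 15.7213 + 0.0131 = 21.0286 ≈ 21.029

21.029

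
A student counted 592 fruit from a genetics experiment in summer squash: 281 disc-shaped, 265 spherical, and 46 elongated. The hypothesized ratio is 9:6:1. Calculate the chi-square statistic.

18.638

The 9:6:1 ratio has 16 parts, so with N = 592 the expected counts are:
  disc-shaped: 592 × 9/16 = 333
  spherical: 592 × 6/16 = 222
  elongated: 592 × 1/16 = 37
χ² = Σ (O − E)² / E
  disc-shaped: (281 − 333)² / 333 = 8.1201
  spherical: (265 − 222)² / 222 = 8.3288
  elongated: (46 − 37)² / 37 = 2.1892
χ² = 8.1201 + 8.3288 + 2.1892 = 18.6381 ≈ 18.638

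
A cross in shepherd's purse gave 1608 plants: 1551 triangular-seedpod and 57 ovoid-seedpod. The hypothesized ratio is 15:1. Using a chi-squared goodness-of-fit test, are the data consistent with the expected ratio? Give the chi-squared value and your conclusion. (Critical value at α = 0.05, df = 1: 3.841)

20.084; not consistent

Under the 15:1 hypothesis (Σ ratio = 16, N = 1608):
  triangular-seedpod: 1608 × 15/16 = 1507.5
  ovoid-seedpod: 1608 × 1/16 = 100.5
χ² = Σ (O − E)² / E
  triangular-seedpod: (1551 − 1507.5)² / 1507.5 = 1.2552
  ovoid-seedpod: (57 − 100.5)² / 100.5 = 18.8284
χ² = 1.2552 + 18.8284 = 20.0836 ≈ 20.084
Degrees of freedom = 2 − 1 = 1; critical value at α = 0.05 is 3.841.
Since 20.084 > 3.841, we reject the null hypothesis — the data do not fit the 15:1 ratio.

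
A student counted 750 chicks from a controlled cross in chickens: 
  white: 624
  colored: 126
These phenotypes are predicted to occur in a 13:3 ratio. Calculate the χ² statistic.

Under the 13:3 hypothesis (Σ ratio = 16, N = 750):
  white: 750 × 13/16 = 609.375
  colored: 750 × 3/16 = 140.625
χ² = Σ (O − E)² / E
  white: (624 − 609.375)² / 609.375 = 0.3510
  colored: (126 − 140.625)² / 140.625 = 1.5210
χ² = 0.3510 + 1.5210 = 1.872

1.872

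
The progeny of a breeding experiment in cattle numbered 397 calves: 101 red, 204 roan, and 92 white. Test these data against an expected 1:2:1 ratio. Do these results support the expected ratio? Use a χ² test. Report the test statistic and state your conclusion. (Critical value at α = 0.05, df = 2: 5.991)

Expected counts for N = 397 under a 1:2:1 ratio (total parts = 4):
  red: 397 × 1/4 = 99.25
  roan: 397 × 2/4 = 198.5
  white: 397 × 1/4 = 99.25
χ² = Σ (O − E)² / E
  red: (101 − 99.25)² / 99.25 = 0.0309
  roan: (204 − 198.5)² / 198.5 = 0.1524
  white: (92 − 99.25)² / 99.25 = 0.5296
χ² = 0.0309 + 0.1524 + 0.5296 = 0.7129 ≈ 0.713
Degrees of freedom = 3 − 1 = 2; critical value at α = 0.05 is 5.991.
Since 0.713 < 5.991, we fail to reject the null hypothesis — the data are consistent with the 1:2:1 ratio.

0.713; consistent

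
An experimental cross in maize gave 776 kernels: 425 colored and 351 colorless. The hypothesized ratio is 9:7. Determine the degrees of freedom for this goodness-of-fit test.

A goodness-of-fit test with 2 phenotype classes has df = 2 − 1 = 1.

1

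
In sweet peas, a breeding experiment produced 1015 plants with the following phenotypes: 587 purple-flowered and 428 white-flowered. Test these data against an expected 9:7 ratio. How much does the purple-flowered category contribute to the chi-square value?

Expected counts for N = 1015 under a 9:7 ratio (total parts = 16):
  purple-flowered: 1015 × 9/16 = 570.9375
  white-flowered: 1015 × 7/16 = 444.0625
Contribution of purple-flowered: (587 − 570.9375)² / 570.9375 = 0.4519

0.452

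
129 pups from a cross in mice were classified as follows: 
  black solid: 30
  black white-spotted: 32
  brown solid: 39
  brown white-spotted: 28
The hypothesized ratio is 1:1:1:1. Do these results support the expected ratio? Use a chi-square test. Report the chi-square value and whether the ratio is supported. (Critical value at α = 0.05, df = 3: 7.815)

Total ratio parts = 4. Expected numbers out of 129:
  black solid: 129 × 1/4 = 32.25
  black white-spotted: 129 × 1/4 = 32.25
  brown solid: 129 × 1/4 = 32.25
  brown white-spotted: 129 × 1/4 = 32.25
χ² = Σ (O − E)² / E
  black solid: (30 − 32.25)² / 32.25 = 0.1570
  black white-spotted: (32 − 32.25)² / 32.25 = 0.0019
  brown solid: (39 − 32.25)² / 32.25 = 1.4128
  brown white-spotted: (28 − 32.25)² / 32.25 = 0.5601
χ² = 0.1570 + 0.0019 + 1.4128 + 0.5601 = 2.1318 ≈ 2.132
Degrees of freedom = 4 − 1 = 3; critical value at α = 0.05 is 7.815.
Since 2.132 < 7.815, we fail to reject the null hypothesis — the data are consistent with the 1:1:1:1 ratio.

2.132; consistent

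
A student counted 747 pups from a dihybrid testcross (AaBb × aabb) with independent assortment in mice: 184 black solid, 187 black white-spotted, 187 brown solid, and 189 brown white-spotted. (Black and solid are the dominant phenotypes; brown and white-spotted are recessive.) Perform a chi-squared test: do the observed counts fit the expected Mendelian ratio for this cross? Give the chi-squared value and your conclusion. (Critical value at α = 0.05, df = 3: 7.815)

A dihybrid testcross with independent assortment gives a 1:1:1:1 ratio.
The 1:1:1:1 ratio has 4 parts, so with N = 747 the expected counts are:
  black solid: 747 × 1/4 = 186.75
  black white-spotted: 747 × 1/4 = 186.75
  brown solid: 747 × 1/4 = 186.75
  brown white-spotted: 747 × 1/4 = 186.75
χ² = Σ (O − E)² / E
  black solid: (184 − 186.75)² / 186.75 = 0.0405
  black white-spotted: (187 − 186.75)² / 186.75 = 0.0003
  brown solid: (187 − 186.75)² / 186.75 = 0.0003
  brown white-spotted: (189 − 186.75)² / 186.75 = 0.0271
χ² = 0.0405 + 0.0003 + 0.0003 + 0.0271 = 0.0682 ≈ 0.068
Degrees of freedom = 4 − 1 = 3; critical value at α = 0.05 is 7.815.
Since 0.068 < 7.815, we fail to reject the null hypothesis — the data are consistent with the 1:1:1:1 ratio.

0.068; consistent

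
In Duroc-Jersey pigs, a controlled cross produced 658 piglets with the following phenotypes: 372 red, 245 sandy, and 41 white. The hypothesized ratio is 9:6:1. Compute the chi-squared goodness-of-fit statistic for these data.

0.022

Expected counts for N = 658 under a 9:6:1 ratio (total parts = 16):
  red: 658 × 9/16 = 370.125
  sandy: 658 × 6/16 = 246.75
  white: 658 × 1/16 = 41.125
χ² = Σ (O − E)² / E
  red: (372 − 370.125)² / 370.125 = 0.0095
  sandy: (245 − 246.75)² / 246.75 = 0.0124
  white: (41 − 41.125)² / 41.125 = 0.0004
χ² = 0.0095 + 0.0124 + 0.0004 = 0.0223 ≈ 0.022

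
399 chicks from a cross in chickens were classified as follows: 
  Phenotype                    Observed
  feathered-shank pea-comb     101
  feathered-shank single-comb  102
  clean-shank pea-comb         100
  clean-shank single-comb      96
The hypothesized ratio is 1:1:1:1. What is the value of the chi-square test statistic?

The 1:1:1:1 ratio has 4 parts, so with N = 399 the expected counts are:
  feathered-shank pea-comb: 399 × 1/4 = 99.75
  feathered-shank single-comb: 399 × 1/4 = 99.75
  clean-shank pea-comb: 399 × 1/4 = 99.75
  clean-shank single-comb: 399 × 1/4 = 99.75
χ² = Σ (O − E)² / E
  feathered-shank pea-comb: (101 − 99.75)² / 99.75 = 0.0157
  feathered-shank single-comb: (102 − 99.75)² / 99.75 = 0.0508
  clean-shank pea-comb: (100 − 99.75)² / 99.75 = 0.0006
  clean-shank single-comb: (96 − 99.75)² / 99.75 = 0.1410
χ² = 0.0157 + 0.0508 + 0.0006 + 0.1410 = 0.2081 ≈ 0.208

0.208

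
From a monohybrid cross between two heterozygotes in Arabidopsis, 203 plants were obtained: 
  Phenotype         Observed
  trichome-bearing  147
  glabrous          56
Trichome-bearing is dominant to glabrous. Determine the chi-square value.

0.724

For a monohybrid cross between heterozygotes with complete dominance, the expected phenotypic ratio is 3:1.
Under the 3:1 hypothesis (Σ ratio = 4, N = 203):
  trichome-bearing: 203 × 3/4 = 152.25
  glabrous: 203 × 1/4 = 50.75
χ² = Σ (O − E)² / E
  trichome-bearing: (147 − 152.25)² / 152.25 = 0.1810
  glabrous: (56 − 50.75)² / 50.75 = 0.5431
χ² = 0.1810 + 0.5431 = 0.7241 ≈ 0.724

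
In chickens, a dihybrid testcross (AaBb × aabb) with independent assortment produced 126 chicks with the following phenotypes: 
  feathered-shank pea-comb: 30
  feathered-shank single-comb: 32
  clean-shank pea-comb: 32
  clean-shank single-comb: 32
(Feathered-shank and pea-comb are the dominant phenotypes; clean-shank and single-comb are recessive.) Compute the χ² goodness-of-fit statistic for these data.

0.095

A dihybrid testcross with independent assortment gives a 1:1:1:1 ratio.
Expected counts for N = 126 under a 1:1:1:1 ratio (total parts = 4):
  feathered-shank pea-comb: 126 × 1/4 = 31.5
  feathered-shank single-comb: 126 × 1/4 = 31.5
  clean-shank pea-comb: 126 × 1/4 = 31.5
  clean-shank single-comb: 126 × 1/4 = 31.5
χ² = Σ (O − E)² / E
  feathered-shank pea-comb: (30 − 31.5)² / 31.5 = 0.0714
  feathered-shank single-comb: (32 − 31.5)² / 31.5 = 0.0079
  clean-shank pea-comb: (32 − 31.5)² / 31.5 = 0.0079
  clean-shank single-comb: (32 − 31.5)² / 31.5 = 0.0079
χ² = 0.0714 + 0.0079 + 0.0079 + 0.0079 = 0.0951 ≈ 0.095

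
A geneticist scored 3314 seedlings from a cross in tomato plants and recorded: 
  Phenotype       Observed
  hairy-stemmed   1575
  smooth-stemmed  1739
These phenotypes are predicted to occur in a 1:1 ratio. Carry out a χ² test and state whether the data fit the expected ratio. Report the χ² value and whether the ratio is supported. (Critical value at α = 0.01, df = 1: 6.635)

Expected counts for N = 3314 under a 1:1 ratio (total parts = 2):
  hairy-stemmed: 3314 × 1/2 = 1657
  smooth-stemmed: 3314 × 1/2 = 1657
χ² = Σ (O − E)² / E
  hairy-stemmed: (1575 − 1657)² / 1657 = 4.0579
  smooth-stemmed: (1739 − 1657)² / 1657 = 4.0579
χ² = 4.0579 + 4.0579 = 8.1158 ≈ 8.116
Degrees of freedom = 2 − 1 = 1; critical value at α = 0.01 is 6.635.
Since 8.116 > 6.635, we reject the null hypothesis — the data do not fit the 1:1 ratio.

8.116; not consistent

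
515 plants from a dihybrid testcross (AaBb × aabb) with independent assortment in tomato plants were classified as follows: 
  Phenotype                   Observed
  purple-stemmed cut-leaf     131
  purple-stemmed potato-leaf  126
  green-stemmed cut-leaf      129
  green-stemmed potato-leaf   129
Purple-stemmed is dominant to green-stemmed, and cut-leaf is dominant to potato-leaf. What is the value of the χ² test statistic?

A dihybrid testcross with independent assortment gives a 1:1:1:1 ratio.
Under the 1:1:1:1 hypothesis (Σ ratio = 4, N = 515):
  purple-stemmed cut-leaf: 515 × 1/4 = 128.75
  purple-stemmed potato-leaf: 515 × 1/4 = 128.75
  green-stemmed cut-leaf: 515 × 1/4 = 128.75
  green-stemmed potato-leaf: 515 × 1/4 = 128.75
χ² = Σ (O − E)² / E
  purple-stemmed cut-leaf: (131 − 128.75)² / 128.75 = 0.0393
  purple-stemmed potato-leaf: (126 − 128.75)² / 128.75 = 0.0587
  green-stemmed cut-leaf: (129 − 128.75)² / 128.75 = 0.0005
  green-stemmed potato-leaf: (129 − 128.75)² / 128.75 = 0.0005
χ² = 0.0393 + 0.0587 + 0.0005 + 0.0005 = 0.099

0.099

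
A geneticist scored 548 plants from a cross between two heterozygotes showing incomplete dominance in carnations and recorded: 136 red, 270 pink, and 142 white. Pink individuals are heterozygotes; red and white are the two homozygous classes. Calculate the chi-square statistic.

With incomplete dominance, a heterozygote × heterozygote cross gives a 1:2:1 phenotypic ratio.
Under the 1:2:1 hypothesis (Σ ratio = 4, N = 548):
  red: 548 × 1/4 = 137
  pink: 548 × 2/4 = 274
  white: 548 × 1/4 = 137
χ² = Σ (O − E)² / E
  red: (136 − 137)² / 137 = 0.0073
  pink: (270 − 274)² / 274 = 0.0584
  white: (142 − 137)² / 137 = 0.1825
χ² = 0.0073 + 0.0584 + 0.1825 = 0.2482 ≈ 0.248

0.248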